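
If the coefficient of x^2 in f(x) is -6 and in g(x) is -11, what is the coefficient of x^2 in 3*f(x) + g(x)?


Scalar multiplication scales coefficients: 3 * -6 = -18.
Then add the g coefficient: -18 + -11
= -29

-29


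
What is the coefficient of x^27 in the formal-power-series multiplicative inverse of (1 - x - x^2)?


Let the inverse be f(x) = sum_{k>=0} a_k x^k. From f(x) * (1 - x - x^2) = 1 and matching coefficients:
 x^0: a_0 = 1.
 x^1: a_1 - a_0 = 0, so a_1 = 1.
 x^k (k >= 2): a_k - a_{k-1} - a_{k-2} = 0, i.e. a_k = a_{k-1} + a_{k-2}.
This is the Fibonacci-type recurrence shifted so that a_0 = a_1 = 1.
Iterating: a_0=1, a_1=1, a_2=2, a_3=3, a_4=5, a_5=8, a_6=13, a_7=21, a_8=34, a_9=55, ...
a_27 = 317811.

317811


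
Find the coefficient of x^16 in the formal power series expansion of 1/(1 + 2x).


Write 1/(1 + c x) = 1/(1 - (-c) x) and apply the geometric-series identity
1/(1 - y) = sum_{k>=0} y^k to get 1/(1 + c x) = sum_{k>=0} (-c)^k x^k.
So the coefficient of x^k is (-c)^k = (-1)^k * c^k.
Here c = 2 and k = 16:
(-2)^16 = 1 * 65536 = 65536

65536


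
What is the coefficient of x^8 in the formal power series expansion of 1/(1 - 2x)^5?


The general identity 1/(1 - c x)^r = sum_{k>=0} c^k C(k + r - 1, r - 1) x^k follows by substituting y = c x into 1/(1 - y)^r = sum_{k>=0} C(k + r - 1, r - 1) y^k.
For c = 2, r = 5, k = 8:
2^8 * C(12, 4) = 256 * 495 = 126720.

126720


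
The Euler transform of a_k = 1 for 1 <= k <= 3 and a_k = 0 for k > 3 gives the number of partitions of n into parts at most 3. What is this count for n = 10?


Partitions of 10 into parts at most 3:
Using generating function (1-x)^(-1)(1-x^2)^(-1)(1-x^3)^(-1),
the coefficient of x^10 = 14

14


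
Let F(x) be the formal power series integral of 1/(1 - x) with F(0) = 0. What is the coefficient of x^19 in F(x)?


1/(1 - x) = sum_{k>=0} x^k. Integrating termwise and using F(0) = 0 gives
F(x) = sum_{k>=0} x^(k+1) / (k+1) = sum_{m>=1} x^m / m = -ln(1 - x).
So the coefficient of x^19 is 1/19 = 1/19.

1/19


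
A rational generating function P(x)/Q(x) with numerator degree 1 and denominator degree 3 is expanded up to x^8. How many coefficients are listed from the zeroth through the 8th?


Expanding up to x^8 gives the coefficients for x^0, x^1, ..., x^8.
That is 8 + 1 = 9 coefficients in total.

9


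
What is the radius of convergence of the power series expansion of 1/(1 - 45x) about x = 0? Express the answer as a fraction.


Expanding 1/(1 - 45x) = sum_{k>=0} 45^k x^k, the series converges when |45x| < 1, i.e., |x| < 1/45.
So the radius of convergence is 1/45 = 1/45.

1/45


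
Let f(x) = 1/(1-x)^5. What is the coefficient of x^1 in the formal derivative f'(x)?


Differentiate: d/dx [ 1/(1-x)^r ] = r / (1-x)^(r+1).
Here r = 5, so f'(x) = 5 / (1-x)^6.
The expansion of 1/(1-x)^(r+1) has coefficient of x^n equal to C(n+r, r).
So the coefficient of x^1 in f'(x) is
5 * C(6, 5) = 5 * 6 = 30

30


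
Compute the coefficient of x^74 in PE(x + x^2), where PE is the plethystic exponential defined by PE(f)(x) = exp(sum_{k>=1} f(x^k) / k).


With f(x) = x + x^2, the exponent is sum_{k>=1} (x^k + x^(2k)) / k = -ln(1 - x) - ln(1 - x^2). Exponentiating:
PE(x + x^2) = 1 / ((1 - x)(1 - x^2)).
This is the generating function for partitions of n into parts of size 1 or 2. The number of 2's can be any j in 0..37, and the rest are 1's, so
[x^74] = floor(74/2) + 1 = 38.

38


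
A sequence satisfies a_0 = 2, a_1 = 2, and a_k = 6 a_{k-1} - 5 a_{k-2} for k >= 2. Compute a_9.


The characteristic equation is t^2 - 6 t + 5 = 0, with roots r_1 = 5 and r_2 = 1 (so c_1 = r_1 + r_2, c_2 = -r_1 r_2 as required).
One can use the closed form a_n = A r_1^n + B r_2^n, but direct iteration is more reliable:
a_0 = 2, a_1 = 2, a_2 = 2, a_3 = 2, a_4 = 2, a_5 = 2, a_6 = 2, a_7 = 2, a_8 = 2, a_9 = 2.
So a_9 = 2.

2


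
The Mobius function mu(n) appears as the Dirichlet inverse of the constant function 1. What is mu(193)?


193 = 193 (all distinct primes).
mu(193) = (-1)^1 = -1

-1


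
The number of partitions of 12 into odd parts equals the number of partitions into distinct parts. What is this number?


Computing partitions of 12 into odd parts (1, 3, 5, ...):
Using the generating function prod_{k>=0} 1/(1-x^(2k+1)),
the count is 15

15


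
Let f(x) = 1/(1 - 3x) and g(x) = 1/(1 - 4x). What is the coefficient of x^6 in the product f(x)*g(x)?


The coefficient of x^n in f*g is the Cauchy product: sum_{k=0}^{n} a^k * b^(n-k).
With a=3, b=4, n=6:
sum_{k=0}^{6} 3^k * 4^(6-k)
= 14197

14197


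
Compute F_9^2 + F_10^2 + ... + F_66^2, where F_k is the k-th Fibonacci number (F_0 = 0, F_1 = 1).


There is a standard identity sum_{k=0}^{N} F_k^2 = F_N * F_{N+1} (proved inductively from the telescoping relation F_k^2 = F_k F_{k+1} - F_{k-1} F_k). Then
sum_{k=9}^{66} F_k^2 = F_66 F_67 - F_8 F_9.
Computing: F_66 = 27777890035288, F_67 = 44945570212853, F_8 = 21, F_9 = 34.
Sum = 27777890035288 * 44945570212853 - 21 * 34 = 1248493106945946501841155950.

1248493106945946501841155950


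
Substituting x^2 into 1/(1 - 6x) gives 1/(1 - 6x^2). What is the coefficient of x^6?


The coefficient of x^(2m) in 1/(1 - 6x^2) is 6^m.
With n = 6 = 2*3, the coefficient is 6^3 = 216.

216


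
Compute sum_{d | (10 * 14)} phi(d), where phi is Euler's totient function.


First, 10 * 14 = 140. One classical identity is sum_{d | n} phi(d) = n (each k in [1, n] has a unique gcd with n, and among the k's with gcd(k, n) = n/d there are phi(d) of them). So the sum equals 140. We also verify directly:
Divisors of 140: 1, 2, 4, 5, 7, 10, 14, 20, 28, 35, 70, 140.
phi values: 1, 1, 2, 4, 6, 4, 6, 8, 12, 24, 24, 48.
Sum = 140.

140


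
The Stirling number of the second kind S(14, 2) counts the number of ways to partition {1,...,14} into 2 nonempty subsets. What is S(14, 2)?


Using the explicit formula S(n,k) = (1/k!) sum_{j=0}^{k} (-1)^(k-j) C(k,j) j^n:
S(14, 2) = 8191
Equivalently, S(n,k) is n! times the coefficient of x^n in the EGF (e^x - 1)^k / k!.

8191


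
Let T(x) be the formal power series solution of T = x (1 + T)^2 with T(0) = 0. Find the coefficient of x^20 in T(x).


Apply the Lagrange inversion formula: if T = x * phi(T) with phi(t) = (1 + t)^2, then [x^n] T = (1/n) [t^(n-1)] phi(t)^n = (1/n) [t^(n-1)] (1 + t)^(2n) = (1/n) C(2n, n-1).
Using the identity C(2n, n-1) = C(2n, n) * n / (n+1), the unscaled factor equals C(2n, n) / (n+1) = C_n, the n-th Catalan number.
For n = 20: C_20 = C(40, 20) / 21 = 137846528820/21 = 6564120420 = 6564120420.

6564120420


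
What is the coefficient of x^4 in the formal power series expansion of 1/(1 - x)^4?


The negative binomial / multiset identity is
1/(1 - x)^r = sum_{k>=0} C(k + r - 1, r - 1) x^k.
Here r = 4 and k = 4, so the coefficient is
C(4 + 3, 3) = C(7, 3)
= 35

35


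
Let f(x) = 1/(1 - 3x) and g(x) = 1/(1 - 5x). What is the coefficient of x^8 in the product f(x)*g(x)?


The coefficient of x^n in f*g is the Cauchy product: sum_{k=0}^{n} a^k * b^(n-k).
With a=3, b=5, n=8:
sum_{k=0}^{8} 3^k * 5^(8-k)
= 966721

966721


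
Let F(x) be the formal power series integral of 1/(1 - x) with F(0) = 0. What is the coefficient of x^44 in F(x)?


1/(1 - x) = sum_{k>=0} x^k. Integrating termwise and using F(0) = 0 gives
F(x) = sum_{k>=0} x^(k+1) / (k+1) = sum_{m>=1} x^m / m = -ln(1 - x).
So the coefficient of x^44 is 1/44 = 1/44.

1/44


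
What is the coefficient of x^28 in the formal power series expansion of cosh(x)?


The Maclaurin series is cosh(t) = sum_{m>=0} t^(2m) / (2m)!, so substituting t = x, only even powers of x are nonzero, with coefficient of x^(2m) equal to 1 / (2m)!.
For x^28 the coefficient is 1/28! = 1/304888344611713860501504000000 = 1/304888344611713860501504000000.

1/304888344611713860501504000000


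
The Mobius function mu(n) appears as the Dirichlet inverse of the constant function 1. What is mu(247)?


247 = 13 * 19 (all distinct primes).
mu(247) = (-1)^2 = 1

1


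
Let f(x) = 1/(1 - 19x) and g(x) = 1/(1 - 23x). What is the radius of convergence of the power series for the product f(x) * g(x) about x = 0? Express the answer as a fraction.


The radius of 1/(1 - 19x) is 1/19 (nearest singularity at x = 1/19), and the radius of 1/(1 - 23x) is 1/23.
The product f(x)*g(x) = 1/((1 - 19x)(1 - 23x)) has singularities at both 1/19 and 1/23, so its radius of convergence is the distance to the nearest one:
min(1/19, 1/23) = 1/23.

1/23


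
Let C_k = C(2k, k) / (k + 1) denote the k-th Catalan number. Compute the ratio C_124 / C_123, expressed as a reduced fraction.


Using C_k = (2k)! / (k! (k+1)!), the ratio C_{k+1}/C_k simplifies to
C_{k+1}/C_k = [(2k+2)! / ((k+1)! (k+2)!)] * [k! (k+1)! / (2k)!]
 = (2k+2)(2k+1) / ((k+1)(k+2)) = 2(2k+1) / (k+2).
For k = 123: 2(2*123 + 1) / (123 + 2) = 494/125 = 494/125.

494/125


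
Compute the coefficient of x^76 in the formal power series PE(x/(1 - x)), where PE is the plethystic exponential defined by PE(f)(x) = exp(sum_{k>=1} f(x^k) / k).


For f(x) = x/(1 - x) we have
sum_{k>=1} f(x^k) / k = sum_{k>=1} (1/k) * x^k / (1 - x^k) = sum_{k, m >= 1} x^(k m) / k,
which after exponentiating simplifies to
PE(x/(1 - x)) = prod_{k>=1} 1 / (1 - x^k).
This is the generating function for the partition function p(n), so the coefficient of x^76 is p(76).
Computing p(76) by dynamic programming over parts 1, 2, ..., 76: p(76) = 9289091.

9289091


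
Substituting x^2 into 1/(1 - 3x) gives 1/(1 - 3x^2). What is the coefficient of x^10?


The coefficient of x^(2m) in 1/(1 - 3x^2) is 3^m.
With n = 10 = 2*5, the coefficient is 3^5 = 243.

243


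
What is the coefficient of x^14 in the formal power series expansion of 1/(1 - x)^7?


The expansion 1/(1 - x)^r = sum_{k>=0} C(k + r - 1, r - 1) x^k follows from the multiset / negative-binomial theorem (or from repeated differentiation of the geometric series).
For r = 7 and k = 14:
C(20, 6) = 2432902008176640000 / (720 * 87178291200) = 38760.

38760


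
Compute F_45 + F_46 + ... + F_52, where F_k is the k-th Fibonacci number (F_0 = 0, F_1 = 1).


Use the identity sum_{k=0}^{N} F_k = F_{N+2} - 1 (which follows from F_{k+2} - F_{k+1} = F_k). Then
sum_{k=45}^{52} F_k = (F_{54} - 1) - (F_{46} - 1) = F_{54} - F_{46}.
Computing: F_{54} = 86267571272, F_{46} = 1836311903, so
Sum = 86267571272 - 1836311903 = 84431259369.

84431259369


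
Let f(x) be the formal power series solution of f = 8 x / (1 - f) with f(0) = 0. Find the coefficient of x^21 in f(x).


Apply Lagrange inversion: f = 8 x * phi(f) with phi(t) = 1/(1 - t), so
[x^n] f = 8^n * (1/n) [t^(n-1)] phi(t)^n = 8^n * (1/n) [t^(n-1)] (1 - t)^(-n) = 8^n * (1/n) C(2n - 2, n - 1) = 8^n * C_{n-1}.
For n = 21: C_20 = C(40, 20) / 21 = 137846528820/21 = 6564120420.
With the 8^21 = 9223372036854775808 factor, the coefficient is 9223372036854775808 * 6564120420 = 60543324728375426455814799360.

60543324728375426455814799360


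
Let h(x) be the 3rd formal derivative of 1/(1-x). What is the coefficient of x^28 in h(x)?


Differentiating 3 times: d^3/dx^3 [1/(1-x)] = 3!/(1-x)^4.
The expansion 1/(1-x)^4 = sum_{k>=0} C(k+3, 3) x^k, so the coefficient of x^n in 3!/(1-x)^4 is 3! * C(n+3, 3).
For n = 28: 6 * C(31, 3) = 6 * 4495 = 26970

26970


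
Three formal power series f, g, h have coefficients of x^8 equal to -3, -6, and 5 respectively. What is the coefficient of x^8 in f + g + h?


Series addition is componentwise:
-3 + -6 + 5
= -4

-4


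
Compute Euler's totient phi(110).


phi(n) counts integers in [1, n] coprime to n. Using the multiplicative formula phi(n) = n * prod_{p | n} (1 - 1/p):
110 = 2 * 5 * 11, so
phi(110) = 110 * (1 - 1/2) * (1 - 1/5) * (1 - 1/11) = 40.

40


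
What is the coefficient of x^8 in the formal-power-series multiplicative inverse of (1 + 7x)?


The inverse is 1/(1 + 7x). Apply the geometric identity 1/(1 - y) = sum_{k>=0} y^k with y = -7x:
1/(1 + 7x) = sum_{k>=0} (-7)^k x^k.
So the coefficient of x^8 is (-7)^8 = 5764801.

5764801


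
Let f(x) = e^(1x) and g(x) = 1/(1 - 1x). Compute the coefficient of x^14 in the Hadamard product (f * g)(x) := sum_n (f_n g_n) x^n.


Expanding: f_k = 1^k/k! (from e^(1x)) and g_k = 1^k (from 1/(1 - 1x)). So the Hadamard coefficient (f * g)_k = 1^k 1^k / k! = (1)^k / k!.
For k = 14: 1^14/14! = 1/87178291200 = 1/87178291200.

1/87178291200


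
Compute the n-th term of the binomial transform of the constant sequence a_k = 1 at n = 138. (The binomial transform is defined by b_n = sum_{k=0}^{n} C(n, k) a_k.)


With a_k = 1 for all k, b_n = sum_{k=0}^{n} C(n, k) = 2^n by the binomial theorem.
For n = 138: 2^138 = 348449143727040986586495598010130648530944.

348449143727040986586495598010130648530944


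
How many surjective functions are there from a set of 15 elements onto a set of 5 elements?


By inclusion-exclusion on which target elements are missed, the number of surjections from an n-set onto a k-set is
surj(n, k) = sum_{j=0}^{k} (-1)^j C(k, j) (k - j)^n.
Equivalently surj(n, k) = k! * S(n, k), where S(n, k) is the Stirling number of the second kind.
For n = 15, k = 5:
S(15, 5) = 210766920, so
surj = 5! * 210766920 = 120 * 210766920 = 25292030400.

25292030400


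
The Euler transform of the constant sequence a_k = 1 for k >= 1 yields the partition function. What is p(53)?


The Euler transform converts the sequence a_k = 1 into the number of integer partitions.
Using the recurrence or dynamic programming:
p(53) = 329931

329931


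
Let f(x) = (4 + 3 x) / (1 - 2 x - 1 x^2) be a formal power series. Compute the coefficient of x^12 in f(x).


Write f(x) = sum_{k>=0} a_k x^k. Multiplying both sides by 1 - 2 x - 1 x^2 gives
(1 - 2 x - 1 x^2) sum_{k>=0} a_k x^k = 4 + 3 x.
Matching coefficients:
 x^0: a_0 = 4
 x^1: a_1 - 2 a_0 = 3  =>  a_1 = 2*4 + 3 = 11
 x^k (k >= 2): a_k = 2 a_{k-1} + 1 a_{k-2}.
Iterating: a_2 = 26, a_3 = 63, a_4 = 152, a_5 = 367, a_6 = 886, a_7 = 2139, a_8 = 5164, a_9 = 12467, a_10 = 30098, a_11 = 72663, a_12 = 175424.
So the coefficient of x^12 is 175424.

175424


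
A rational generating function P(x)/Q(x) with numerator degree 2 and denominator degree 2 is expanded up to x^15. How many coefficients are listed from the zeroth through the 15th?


Expanding up to x^15 gives the coefficients for x^0, x^1, ..., x^15.
That is 15 + 1 = 16 coefficients in total.

16


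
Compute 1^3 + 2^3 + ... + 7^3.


This power sum has a closed form given by Faulhaber's formula
sum_{k=1}^{m} k^p = (1 / (p + 1)) * sum_{j=0}^{p} C(p + 1, j) B_j m^(p + 1 - j),
but for small m direct computation is fastest:
1 + 8 + 27 + 64 + 125 + 216 + 343 = 784.

784


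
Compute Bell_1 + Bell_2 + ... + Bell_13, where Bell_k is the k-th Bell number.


Recall Bell_k counts set partitions of a k-set (with Bell_0 = 1 by convention).
Bell_1 through Bell_13: 1, 2, 5, 15, 52, 203, 877, 4140, 21147, 115975, 678570, 4213597, 27644437
Sum = 1 + 2 + 5 + 15 + 52 + 203 + 877 + 4140 + 21147 + 115975 + 678570 + 4213597 + 27644437 = 32679021.

32679021


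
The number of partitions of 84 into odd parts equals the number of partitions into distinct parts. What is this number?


Computing partitions of 84 into odd parts (1, 3, 5, ...):
Using the generating function prod_{k>=0} 1/(1-x^(2k+1)),
the count is 111322

111322


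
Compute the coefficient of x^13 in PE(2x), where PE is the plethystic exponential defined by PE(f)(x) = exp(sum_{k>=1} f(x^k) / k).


With f(x) = 2x, the exponent is sum_{k>=1} 2 x^k / k = 2 * (-ln(1 - x)). Exponentiating:
PE(2x) = exp(-2 ln(1 - x)) = 1/(1 - x)^2.
By the negative binomial expansion, [x^n] 1/(1 - x)^2 = C(n + 1, 1).
For n = 13: C(14, 1) = 14.

14


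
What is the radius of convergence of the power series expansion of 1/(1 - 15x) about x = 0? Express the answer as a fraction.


Expanding 1/(1 - 15x) = sum_{k>=0} 15^k x^k, the series converges when |15x| < 1, i.e., |x| < 1/15.
So the radius of convergence is 1/15 = 1/15.

1/15


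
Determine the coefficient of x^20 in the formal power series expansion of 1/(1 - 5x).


The geometric series identity gives 1/(1 - c x) = sum_{k>=0} c^k x^k, so the coefficient of x^k is c^k.
Here c = 5 and k = 20.
Computing: 5^20 = 95367431640625

95367431640625


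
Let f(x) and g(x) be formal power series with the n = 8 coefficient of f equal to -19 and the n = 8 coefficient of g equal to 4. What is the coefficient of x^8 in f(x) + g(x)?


Addition of formal power series is termwise.
The coefficient of x^8 in f + g = -19 + 4
= -15

-15


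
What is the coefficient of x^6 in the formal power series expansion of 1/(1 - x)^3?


The expansion 1/(1 - x)^r = sum_{k>=0} C(k + r - 1, r - 1) x^k follows from the multiset / negative-binomial theorem (or from repeated differentiation of the geometric series).
For r = 3 and k = 6:
C(8, 2) = 40320 / (2 * 720) = 28.

28


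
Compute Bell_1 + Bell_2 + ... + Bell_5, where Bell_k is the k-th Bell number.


Recall Bell_k counts set partitions of a k-set (with Bell_0 = 1 by convention).
Bell_1 through Bell_5: 1, 2, 5, 15, 52
Sum = 1 + 2 + 5 + 15 + 52 = 75.

75


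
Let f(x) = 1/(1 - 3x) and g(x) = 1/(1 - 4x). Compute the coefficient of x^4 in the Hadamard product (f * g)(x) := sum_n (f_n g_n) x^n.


f has coefficients f_k = 3^k and g has coefficients g_k = 4^k, so the Hadamard product has coefficient (f*g)_k = 3^k * 4^k = 12^k.
For k = 4: 12^4 = 20736.

20736


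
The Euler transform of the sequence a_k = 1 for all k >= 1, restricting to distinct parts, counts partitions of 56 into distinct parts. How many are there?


Partitions of 56 into distinct parts can be computed via generating function.
Product (1+x)(1+x^2)(1+x^3)...
The coefficient of x^56 = 7108

7108


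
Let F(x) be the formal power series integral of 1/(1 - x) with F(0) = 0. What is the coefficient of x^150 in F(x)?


1/(1 - x) = sum_{k>=0} x^k. Integrating termwise and using F(0) = 0 gives
F(x) = sum_{k>=0} x^(k+1) / (k+1) = sum_{m>=1} x^m / m = -ln(1 - x).
So the coefficient of x^150 is 1/150 = 1/150.

1/150


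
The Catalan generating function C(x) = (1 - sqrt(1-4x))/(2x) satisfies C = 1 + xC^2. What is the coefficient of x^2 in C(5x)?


Substituting x -> 5x scales the n-th coefficient by 5^n, so [x^2] C(5x) = 5^2 * C_2.
C_2 = C(2*2, 2)/(3) = 6/3 = 2.
So 5^2 * 2 = 25 * 2 = 50.

50


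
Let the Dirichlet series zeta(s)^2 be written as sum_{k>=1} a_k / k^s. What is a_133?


The Dirichlet convolution of the constant function 1 with itself gives (1 * 1)(k) = sum_{d | k} 1 = d(k), the number of positive divisors of k.
Since zeta(s) = sum_{k>=1} 1/k^s, we have zeta(s)^2 = sum_{k>=1} d(k)/k^s, so a_k = d(k).
For k = 133: the divisors are 1, 7, 19, 133.
Count = 4.

4


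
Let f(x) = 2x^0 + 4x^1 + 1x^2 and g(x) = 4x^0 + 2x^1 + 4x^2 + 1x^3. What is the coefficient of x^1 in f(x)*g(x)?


Cauchy product at x^1:
2*2 + 4*4
= 20

20


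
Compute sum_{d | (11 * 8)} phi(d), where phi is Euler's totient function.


First, 11 * 8 = 88. One classical identity is sum_{d | n} phi(d) = n (each k in [1, n] has a unique gcd with n, and among the k's with gcd(k, n) = n/d there are phi(d) of them). So the sum equals 88. We also verify directly:
Divisors of 88: 1, 2, 4, 8, 11, 22, 44, 88.
phi values: 1, 1, 2, 4, 10, 10, 20, 40.
Sum = 88.

88


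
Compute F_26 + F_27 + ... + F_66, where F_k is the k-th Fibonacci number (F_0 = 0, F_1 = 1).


Use the identity sum_{k=0}^{N} F_k = F_{N+2} - 1 (which follows from F_{k+2} - F_{k+1} = F_k). Then
sum_{k=26}^{66} F_k = (F_{68} - 1) - (F_{27} - 1) = F_{68} - F_{27}.
Computing: F_{68} = 72723460248141, F_{27} = 196418, so
Sum = 72723460248141 - 196418 = 72723460051723.

72723460051723


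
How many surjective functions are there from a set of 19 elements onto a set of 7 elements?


By inclusion-exclusion on which target elements are missed, the number of surjections from an n-set onto a k-set is
surj(n, k) = sum_{j=0}^{k} (-1)^j C(k, j) (k - j)^n.
Equivalently surj(n, k) = k! * S(n, k), where S(n, k) is the Stirling number of the second kind.
For n = 19, k = 7:
S(19, 7) = 1492924634839, so
surj = 7! * 1492924634839 = 5040 * 1492924634839 = 7524340159588560.

7524340159588560


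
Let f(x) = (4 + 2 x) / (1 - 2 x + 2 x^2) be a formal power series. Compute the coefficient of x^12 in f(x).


Write f(x) = sum_{k>=0} a_k x^k. Multiplying both sides by 1 - 2 x + 2 x^2 gives
(1 - 2 x + 2 x^2) sum_{k>=0} a_k x^k = 4 + 2 x.
Matching coefficients:
 x^0: a_0 = 4
 x^1: a_1 - 2 a_0 = 2  =>  a_1 = 2*4 + 2 = 10
 x^k (k >= 2): a_k = 2 a_{k-1} - 2 a_{k-2}.
Iterating: a_2 = 12, a_3 = 4, a_4 = -16, a_5 = -40, a_6 = -48, a_7 = -16, a_8 = 64, a_9 = 160, a_10 = 192, a_11 = 64, a_12 = -256.
So the coefficient of x^12 is -256.

-256


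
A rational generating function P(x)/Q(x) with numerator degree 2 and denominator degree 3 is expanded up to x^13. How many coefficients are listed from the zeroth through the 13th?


Expanding up to x^13 gives the coefficients for x^0, x^1, ..., x^13.
That is 13 + 1 = 14 coefficients in total.

14


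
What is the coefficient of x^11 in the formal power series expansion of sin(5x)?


The Maclaurin series is sin(t) = sum_{k>=0} (-1)^k t^(2k+1) / (2k+1)!, so substituting t = 5x, only odd powers of x are nonzero, with coefficient of x^(2k+1) equal to (-1)^k 5^(2k+1) / (2k+1)!.
Write 11 = 2*5 + 1, giving the coefficient (-1)^5 * 5^11 / 11! = -48828125/39916800 = -1953125/1596672.

-1953125/1596672


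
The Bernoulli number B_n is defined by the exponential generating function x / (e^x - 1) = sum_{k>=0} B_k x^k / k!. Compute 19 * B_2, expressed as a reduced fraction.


Bernoulli numbers can also be computed recursively via B_0 = 1 and sum_{j=0}^{m} C(m+1, j) B_j = 0 for m >= 1. Odd-index Bernoulli numbers vanish for k >= 3.
Computing B_2 = 1/6, so 19 * B_2 = 19 * 1/6 = 19/6.

19/6


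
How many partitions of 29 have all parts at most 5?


Using the generating function (1-x)^(-1)(1-x^2)^(-1)...(1-x^5)^(-1),
the coefficient of x^29 counts these restricted partitions.
Result = 603

603


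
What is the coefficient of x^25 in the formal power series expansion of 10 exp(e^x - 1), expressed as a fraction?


exp(e^x - 1) is the exponential generating function for the Bell numbers Bell_k: exp(e^x - 1) = sum_{k>=0} Bell_k x^k / k!.
So the coefficient of x^25 in 10 exp(e^x - 1) is 10 Bell_25 / 25!.
Computing: Bell_25 = 4638590332229999353 and 25! = 15511210043330985984000000, giving
10 * 4638590332229999353/15511210043330985984000000 = 356814640940769181/119317000333315276800000.

356814640940769181/119317000333315276800000


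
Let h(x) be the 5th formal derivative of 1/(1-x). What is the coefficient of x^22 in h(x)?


Differentiating 5 times: d^5/dx^5 [1/(1-x)] = 5!/(1-x)^6.
The expansion 1/(1-x)^6 = sum_{k>=0} C(k+5, 5) x^k, so the coefficient of x^n in 5!/(1-x)^6 is 5! * C(n+5, 5).
For n = 22: 120 * C(27, 5) = 120 * 80730 = 9687600

9687600


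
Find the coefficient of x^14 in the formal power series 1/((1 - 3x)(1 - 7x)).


By partial fractions or Cauchy convolution:
The coefficient equals sum_{k=0}^{14} 3^k * 7^(14-k).
= 1186886790259

1186886790259


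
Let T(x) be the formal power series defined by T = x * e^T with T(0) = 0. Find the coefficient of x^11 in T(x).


Apply the Lagrange inversion formula: if T = x * phi(T) with phi(t) = e^t, then
[x^n] T = (1/n) [t^(n-1)] phi(t)^n = (1/n) [t^(n-1)] e^(n t) = (1/n) * n^(n-1) / (n-1)! = n^(n-1) / n!.
When c = 1 this is the Cayley count of rooted labeled trees on n vertices, divided by n!.
For n = 11: 11^10 / 11! = 25937424601/39916800 = 2357947691/3628800.

2357947691/3628800


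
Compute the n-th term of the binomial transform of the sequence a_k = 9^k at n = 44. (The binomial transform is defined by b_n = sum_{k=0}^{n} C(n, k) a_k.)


With a_k = 9^k, b_n = sum_{k=0}^{n} C(n, k) 9^k = (1 + 9)^n by the binomial theorem.
For n = 44: (1 + 9)^44 = 10^44 = 100000000000000000000000000000000000000000000.

100000000000000000000000000000000000000000000


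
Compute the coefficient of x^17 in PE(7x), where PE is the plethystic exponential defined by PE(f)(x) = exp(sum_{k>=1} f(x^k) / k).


With f(x) = 7x, the exponent is sum_{k>=1} 7 x^k / k = 7 * (-ln(1 - x)). Exponentiating:
PE(7x) = exp(-7 ln(1 - x)) = 1/(1 - x)^7.
By the negative binomial expansion, [x^n] 1/(1 - x)^7 = C(n + 6, 6).
For n = 17: C(23, 6) = 100947.

100947


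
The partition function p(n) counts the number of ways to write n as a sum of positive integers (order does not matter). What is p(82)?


Using the generating function prod_{k>=1} 1/(1-x^k), we compute p(82).
By dynamic programming over parts 1 through 82:
p(82) = 20506255

20506255


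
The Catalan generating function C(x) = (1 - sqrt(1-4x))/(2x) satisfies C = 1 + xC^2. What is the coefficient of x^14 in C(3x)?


Substituting x -> 3x scales the n-th coefficient by 3^n, so [x^14] C(3x) = 3^14 * C_14.
C_14 = C(2*14, 14)/(15) = 40116600/15 = 2674440.
So 3^14 * 2674440 = 4782969 * 2674440 = 12791763612360.

12791763612360


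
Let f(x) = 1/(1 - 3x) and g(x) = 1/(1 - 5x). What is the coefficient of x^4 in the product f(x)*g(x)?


The coefficient of x^n in f*g is the Cauchy product: sum_{k=0}^{n} a^k * b^(n-k).
With a=3, b=5, n=4:
sum_{k=0}^{4} 3^k * 5^(4-k)
= 1441

1441


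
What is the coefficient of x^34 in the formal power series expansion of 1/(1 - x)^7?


The negative binomial / multiset identity is
1/(1 - x)^r = sum_{k>=0} C(k + r - 1, r - 1) x^k.
Here r = 7 and k = 34, so the coefficient is
C(34 + 6, 6) = C(40, 6)
= 3838380

3838380


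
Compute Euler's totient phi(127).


phi(n) counts integers in [1, n] coprime to n. Using the multiplicative formula phi(n) = n * prod_{p | n} (1 - 1/p):
127 = 127, so
phi(127) = 127 * (1 - 1/127) = 126.

126


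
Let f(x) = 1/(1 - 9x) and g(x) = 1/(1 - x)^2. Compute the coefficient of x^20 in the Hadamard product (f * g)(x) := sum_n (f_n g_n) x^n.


f has coefficients f_k = 9^k. For g = 1/(1 - x)^2 the coefficient is g_k = C(k + 1, 1) = k + 1. The Hadamard coefficient is (f * g)_k = 9^k * (k + 1).
For k = 20: 9^20 * 21 = 12157665459056928801 * 21 = 255310974640195504821.

255310974640195504821


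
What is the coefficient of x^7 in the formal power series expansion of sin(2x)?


The Maclaurin series is sin(t) = sum_{k>=0} (-1)^k t^(2k+1) / (2k+1)!, so substituting t = 2x, only odd powers of x are nonzero, with coefficient of x^(2k+1) equal to (-1)^k 2^(2k+1) / (2k+1)!.
Write 7 = 2*3 + 1, giving the coefficient (-1)^3 * 2^7 / 7! = -128/5040 = -8/315.

-8/315


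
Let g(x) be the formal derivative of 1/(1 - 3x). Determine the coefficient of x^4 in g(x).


Differentiate termwise: d/dx sum_{k>=0} 3^k x^k = sum_{k>=1} k 3^k x^(k-1) = sum_{j>=0} (j+1) 3^(j+1) x^j.
Equivalently, d/dx [1/(1 - 3x)] = 3/(1 - 3x)^2.
For j = 4: 5 * 3^5 = 5 * 243 = 1215.

1215


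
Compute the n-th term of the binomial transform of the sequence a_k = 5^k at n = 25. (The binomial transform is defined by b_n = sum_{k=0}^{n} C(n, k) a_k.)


With a_k = 5^k, b_n = sum_{k=0}^{n} C(n, k) 5^k = (1 + 5)^n by the binomial theorem.
For n = 25: (1 + 5)^25 = 6^25 = 28430288029929701376.

28430288029929701376


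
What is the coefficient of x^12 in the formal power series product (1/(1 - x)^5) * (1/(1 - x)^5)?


Combine the factors: (1/(1 - x)^5) * (1/(1 - x)^5) = 1/(1 - x)^10.
Then use 1/(1 - x)^r = sum_{k>=0} C(k + r - 1, r - 1) x^k with r = 10 and k = 12:
C(21, 9) = 293930.

293930


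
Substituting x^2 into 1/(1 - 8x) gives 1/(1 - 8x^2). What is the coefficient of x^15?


Since 1/(1 - 8x^2) only has even powers of x,
the coefficient of x^15 (odd) is 0.

0


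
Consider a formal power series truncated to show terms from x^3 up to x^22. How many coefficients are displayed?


From x^3 to x^22 inclusive, the count is 22 - 3 + 1 = 20.

20


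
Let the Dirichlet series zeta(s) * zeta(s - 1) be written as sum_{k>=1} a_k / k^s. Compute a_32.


Convolution gives a_k = sum_{d | k} d * 1 = sum_{d | k} d = sigma(k), the sum of positive divisors of k.
For k = 32, the divisors are 1, 2, 4, 8, 16, 32, so
sigma(32) = 1 + 2 + 4 + 8 + 16 + 32 = 63.

63


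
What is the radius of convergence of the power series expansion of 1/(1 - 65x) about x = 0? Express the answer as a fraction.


Expanding 1/(1 - 65x) = sum_{k>=0} 65^k x^k, the series converges when |65x| < 1, i.e., |x| < 1/65.
So the radius of convergence is 1/65 = 1/65.

1/65


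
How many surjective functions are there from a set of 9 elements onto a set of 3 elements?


By inclusion-exclusion on which target elements are missed, the number of surjections from an n-set onto a k-set is
surj(n, k) = sum_{j=0}^{k} (-1)^j C(k, j) (k - j)^n.
Equivalently surj(n, k) = k! * S(n, k), where S(n, k) is the Stirling number of the second kind.
For n = 9, k = 3:
S(9, 3) = 3025, so
surj = 3! * 3025 = 6 * 3025 = 18150.

18150


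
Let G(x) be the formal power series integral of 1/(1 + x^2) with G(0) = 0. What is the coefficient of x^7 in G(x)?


1/(1 + x^2) = sum_{j>=0} (-1)^j x^(2j). Integrating termwise with G(0) = 0:
G(x) = sum_{j>=0} (-1)^j x^(2j+1) / (2j+1) = arctan(x).
Only odd powers are nonzero. For x^7 write 7 = 2*3 + 1, giving
(-1)^3 / 7 = -1/7 = -1/7.

-1/7


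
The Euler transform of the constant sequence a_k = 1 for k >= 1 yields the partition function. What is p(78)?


The Euler transform converts the sequence a_k = 1 into the number of integer partitions.
Using the recurrence or dynamic programming:
p(78) = 12132164

12132164


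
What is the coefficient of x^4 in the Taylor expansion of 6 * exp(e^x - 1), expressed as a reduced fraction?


exp(e^x - 1) = sum_{k>=0} Bell_k x^k / k!, where Bell_k is the k-th Bell number.
So the coefficient of x^4 is 6 * Bell_4 / 4!.
Computing: Bell_4 = 15 and 4! = 24, giving
6 * 15/24 = 15/4.

15/4


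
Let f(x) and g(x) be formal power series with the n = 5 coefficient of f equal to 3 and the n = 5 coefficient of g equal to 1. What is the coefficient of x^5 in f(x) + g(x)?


Addition of formal power series is termwise.
The coefficient of x^5 in f + g = 3 + 1
= 4

4


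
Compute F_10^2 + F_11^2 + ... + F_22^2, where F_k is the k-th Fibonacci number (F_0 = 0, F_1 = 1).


There is a standard identity sum_{k=0}^{N} F_k^2 = F_N * F_{N+1} (proved inductively from the telescoping relation F_k^2 = F_k F_{k+1} - F_{k-1} F_k). Then
sum_{k=10}^{22} F_k^2 = F_22 F_23 - F_9 F_10.
Computing: F_22 = 17711, F_23 = 28657, F_9 = 34, F_10 = 55.
Sum = 17711 * 28657 - 34 * 55 = 507542257.

507542257


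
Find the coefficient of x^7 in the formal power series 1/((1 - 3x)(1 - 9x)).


By partial fractions or Cauchy convolution:
The coefficient equals sum_{k=0}^{7} 3^k * 9^(7-k).
= 7173360

7173360


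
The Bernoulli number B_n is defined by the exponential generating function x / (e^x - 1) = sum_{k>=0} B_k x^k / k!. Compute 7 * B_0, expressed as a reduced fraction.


Bernoulli numbers can also be computed recursively via B_0 = 1 and sum_{j=0}^{m} C(m+1, j) B_j = 0 for m >= 1. Odd-index Bernoulli numbers vanish for k >= 3.
Computing B_0 = 1, so 7 * B_0 = 7 * 1 = 7.

7


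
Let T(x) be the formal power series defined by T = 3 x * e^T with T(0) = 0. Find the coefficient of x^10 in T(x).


Apply the Lagrange inversion formula: if T = 3 x * phi(T) with phi(t) = e^t, then
[x^n] T = 3^n * (1/n) [t^(n-1)] phi(t)^n = 3^n * (1/n) [t^(n-1)] e^(n t) = 3^n * (1/n) * n^(n-1) / (n-1)! = 3^n * n^(n-1) / n!.
When c = 1 this is the Cayley count of rooted labeled trees on n vertices, divided by n!.
For n = 10: 3^10 * 10^9 / 10! = 59049 * 1000000000/3628800 = 113906250/7.

113906250/7


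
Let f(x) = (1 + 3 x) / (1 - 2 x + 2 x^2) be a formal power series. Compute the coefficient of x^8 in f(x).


Write f(x) = sum_{k>=0} a_k x^k. Multiplying both sides by 1 - 2 x + 2 x^2 gives
(1 - 2 x + 2 x^2) sum_{k>=0} a_k x^k = 1 + 3 x.
Matching coefficients:
 x^0: a_0 = 1
 x^1: a_1 - 2 a_0 = 3  =>  a_1 = 2*1 + 3 = 5
 x^k (k >= 2): a_k = 2 a_{k-1} - 2 a_{k-2}.
Iterating: a_2 = 8, a_3 = 6, a_4 = -4, a_5 = -20, a_6 = -32, a_7 = -24, a_8 = 16.
So the coefficient of x^8 is 16.

16


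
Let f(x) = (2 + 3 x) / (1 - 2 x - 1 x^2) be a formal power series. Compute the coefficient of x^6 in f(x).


Write f(x) = sum_{k>=0} a_k x^k. Multiplying both sides by 1 - 2 x - 1 x^2 gives
(1 - 2 x - 1 x^2) sum_{k>=0} a_k x^k = 2 + 3 x.
Matching coefficients:
 x^0: a_0 = 2
 x^1: a_1 - 2 a_0 = 3  =>  a_1 = 2*2 + 3 = 7
 x^k (k >= 2): a_k = 2 a_{k-1} + 1 a_{k-2}.
Iterating: a_2 = 16, a_3 = 39, a_4 = 94, a_5 = 227, a_6 = 548.
So the coefficient of x^6 is 548.

548


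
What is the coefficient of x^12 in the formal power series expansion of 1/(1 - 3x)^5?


The general identity 1/(1 - c x)^r = sum_{k>=0} c^k C(k + r - 1, r - 1) x^k follows by substituting y = c x into 1/(1 - y)^r = sum_{k>=0} C(k + r - 1, r - 1) y^k.
For c = 3, r = 5, k = 12:
3^12 * C(16, 4) = 531441 * 1820 = 967222620.

967222620


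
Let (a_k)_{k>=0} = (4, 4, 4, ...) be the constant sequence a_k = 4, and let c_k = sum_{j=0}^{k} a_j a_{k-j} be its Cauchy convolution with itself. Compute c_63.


Since a_j = 4 for all j >= 0, the convolution sum becomes
c_k = sum_{j=0}^{k} 4 * 4 = 16 * (k + 1).
Equivalently, the generating function of (a_k) is 4/(1 - x) and its square is 16/(1 - x)^2 = sum_{k>=0} 16(k + 1) x^k.
For k = 63: 16 * 64 = 1024.

1024


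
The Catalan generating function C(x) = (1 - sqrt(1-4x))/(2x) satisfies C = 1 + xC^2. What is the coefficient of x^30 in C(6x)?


Substituting x -> 6x scales the n-th coefficient by 6^n, so [x^30] C(6x) = 6^30 * C_30.
C_30 = C(2*30, 30)/(31) = 118264581564861424/31 = 3814986502092304.
So 6^30 * 3814986502092304 = 221073919720733357899776 * 3814986502092304 = 843394019699235377014683080691132923904.

843394019699235377014683080691132923904


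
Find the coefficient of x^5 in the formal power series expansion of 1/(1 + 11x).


Write 1/(1 + c x) = 1/(1 - (-c) x) and apply the geometric-series identity
1/(1 - y) = sum_{k>=0} y^k to get 1/(1 + c x) = sum_{k>=0} (-c)^k x^k.
So the coefficient of x^k is (-c)^k = (-1)^k * c^k.
Here c = 11 and k = 5:
(-11)^5 = -1 * 161051 = -161051

-161051


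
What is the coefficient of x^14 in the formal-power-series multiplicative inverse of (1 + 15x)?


The inverse is 1/(1 + 15x). Apply the geometric identity 1/(1 - y) = sum_{k>=0} y^k with y = -15x:
1/(1 + 15x) = sum_{k>=0} (-15)^k x^k.
So the coefficient of x^14 is (-15)^14 = 29192926025390625.

29192926025390625


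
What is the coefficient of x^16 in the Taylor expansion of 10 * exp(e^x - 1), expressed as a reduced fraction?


exp(e^x - 1) = sum_{k>=0} Bell_k x^k / k!, where Bell_k is the k-th Bell number.
So the coefficient of x^16 is 10 * Bell_16 / 16!.
Computing: Bell_16 = 10480142147 and 16! = 20922789888000, giving
10 * 10480142147/20922789888000 = 10480142147/2092278988800.

10480142147/2092278988800


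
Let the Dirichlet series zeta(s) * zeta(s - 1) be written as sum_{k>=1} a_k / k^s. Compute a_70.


Convolution gives a_k = sum_{d | k} d * 1 = sum_{d | k} d = sigma(k), the sum of positive divisors of k.
For k = 70, the divisors are 1, 2, 5, 7, 10, 14, 35, 70, so
sigma(70) = 1 + 2 + 5 + 7 + 10 + 14 + 35 + 70 = 144.

144


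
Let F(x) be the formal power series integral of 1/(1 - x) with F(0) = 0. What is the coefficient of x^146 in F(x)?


1/(1 - x) = sum_{k>=0} x^k. Integrating termwise and using F(0) = 0 gives
F(x) = sum_{k>=0} x^(k+1) / (k+1) = sum_{m>=1} x^m / m = -ln(1 - x).
So the coefficient of x^146 is 1/146 = 1/146.

1/146


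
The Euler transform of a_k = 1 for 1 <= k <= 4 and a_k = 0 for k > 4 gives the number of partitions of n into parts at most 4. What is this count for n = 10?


Partitions of 10 into parts at most 4:
Using generating function (1-x)^(-1)(1-x^2)^(-1)...(1-x^4)^(-1),
the coefficient of x^10 = 23

23


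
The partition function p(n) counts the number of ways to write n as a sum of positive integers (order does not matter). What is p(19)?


Using the generating function prod_{k>=1} 1/(1-x^k), we compute p(19).
By dynamic programming over parts 1 through 19:
p(19) = 490

490


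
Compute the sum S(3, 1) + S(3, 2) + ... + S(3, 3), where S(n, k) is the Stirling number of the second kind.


By definition, S(n, k) counts partitions of an n-set into exactly k nonempty blocks.
Computing row n = 3 for k = 1..3:
S(3, k): 1, 3, 1
Sum = 5. (This equals Bell_3 since the sum runs over all k.)

5


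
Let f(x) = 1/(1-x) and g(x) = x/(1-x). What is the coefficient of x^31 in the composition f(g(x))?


First simplify the composition: f(g(x)) = 1/(1 - x/(1-x)) = (1-x)/((1-x) - x) = (1-x)/(1-2x).
Now extract the coefficient. Write (1-x)/(1-2x) = 1/(1-2x) - x/(1-2x).
The coefficient of x^n in 1/(1-2x) is 2^n, and in x/(1-2x) is 2^(n-1) (for n >= 1).
So the coefficient of x^31 is 2^31 - 2^30 = 2147483648 - 1073741824 = 1073741824.

1073741824


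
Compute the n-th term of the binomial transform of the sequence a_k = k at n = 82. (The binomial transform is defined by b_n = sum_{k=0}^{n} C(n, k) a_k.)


With a_k = k, b_n = sum_{k=0}^{n} C(n, k) k. Using k * C(n, k) = n * C(n-1, k-1) gives b_n = n * sum_{k>=1} C(n-1, k-1) = n * 2^(n-1).
For n = 82: 82 * 2^81 = 82 * 2417851639229258349412352 = 198263834416799184651812864.

198263834416799184651812864


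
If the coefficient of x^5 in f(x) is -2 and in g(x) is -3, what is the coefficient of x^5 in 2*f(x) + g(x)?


Scalar multiplication scales coefficients: 2 * -2 = -4.
Then add the g coefficient: -4 + -3
= -7

-7


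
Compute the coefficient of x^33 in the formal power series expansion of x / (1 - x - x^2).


Let f(x) = sum_{k>=0} a_k x^k. Multiplying f(x) * (1 - x - x^2) = x and matching coefficients gives a_0 = 0, a_1 = 1, and a_k = a_{k-1} + a_{k-2} for k >= 2. These are the Fibonacci numbers F_k.
Iterating from F_0 = 0, F_1 = 1:
F_0=0, F_1=1, F_2=1, F_3=2, F_4=3, F_5=5, F_6=8, F_7=13, F_8=21, F_9=34, ...
F_33 = 3524578.

3524578


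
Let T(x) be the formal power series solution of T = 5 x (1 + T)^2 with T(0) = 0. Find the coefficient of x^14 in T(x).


Apply the Lagrange inversion formula: if T = 5 x * phi(T) with phi(t) = (1 + t)^2, then [x^n] T = 5^n * (1/n) [t^(n-1)] phi(t)^n = 5^n * (1/n) [t^(n-1)] (1 + t)^(2n) = 5^n * (1/n) C(2n, n-1).
Using the identity C(2n, n-1) = C(2n, n) * n / (n+1), the unscaled factor equals C(2n, n) / (n+1) = C_n, the n-th Catalan number.
For n = 14: C_14 = C(28, 14) / 15 = 40116600/15 = 2674440.
With the 5^14 = 6103515625 factor, the coefficient is 6103515625 * 2674440 = 16323486328125000.

16323486328125000


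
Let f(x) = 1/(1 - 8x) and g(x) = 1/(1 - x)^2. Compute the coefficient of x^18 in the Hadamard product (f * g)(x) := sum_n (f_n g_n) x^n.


f has coefficients f_k = 8^k. For g = 1/(1 - x)^2 the coefficient is g_k = C(k + 1, 1) = k + 1. The Hadamard coefficient is (f * g)_k = 8^k * (k + 1).
For k = 18: 8^18 * 19 = 18014398509481984 * 19 = 342273571680157696.

342273571680157696


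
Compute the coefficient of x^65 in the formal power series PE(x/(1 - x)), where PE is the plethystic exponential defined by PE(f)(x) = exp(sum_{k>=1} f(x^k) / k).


For f(x) = x/(1 - x) we have
sum_{k>=1} f(x^k) / k = sum_{k>=1} (1/k) * x^k / (1 - x^k) = sum_{k, m >= 1} x^(k m) / k,
which after exponentiating simplifies to
PE(x/(1 - x)) = prod_{k>=1} 1 / (1 - x^k).
This is the generating function for the partition function p(n), so the coefficient of x^65 is p(65).
Computing p(65) by dynamic programming over parts 1, 2, ..., 65: p(65) = 2012558.

2012558


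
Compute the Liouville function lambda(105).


The Liouville function is lambda(k) = (-1)^Omega(k), where Omega(k) counts the prime factors of k with multiplicity.
Factoring: 105 = 3 * 5 * 7, so Omega(105) = 3.
lambda(105) = (-1)^3 = -1.

-1


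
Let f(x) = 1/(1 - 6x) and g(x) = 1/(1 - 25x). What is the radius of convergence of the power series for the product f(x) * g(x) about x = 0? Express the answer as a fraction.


The radius of 1/(1 - 6x) is 1/6 (nearest singularity at x = 1/6), and the radius of 1/(1 - 25x) is 1/25.
The product f(x)*g(x) = 1/((1 - 6x)(1 - 25x)) has singularities at both 1/6 and 1/25, so its radius of convergence is the distance to the nearest one:
min(1/6, 1/25) = 1/25.

1/25
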